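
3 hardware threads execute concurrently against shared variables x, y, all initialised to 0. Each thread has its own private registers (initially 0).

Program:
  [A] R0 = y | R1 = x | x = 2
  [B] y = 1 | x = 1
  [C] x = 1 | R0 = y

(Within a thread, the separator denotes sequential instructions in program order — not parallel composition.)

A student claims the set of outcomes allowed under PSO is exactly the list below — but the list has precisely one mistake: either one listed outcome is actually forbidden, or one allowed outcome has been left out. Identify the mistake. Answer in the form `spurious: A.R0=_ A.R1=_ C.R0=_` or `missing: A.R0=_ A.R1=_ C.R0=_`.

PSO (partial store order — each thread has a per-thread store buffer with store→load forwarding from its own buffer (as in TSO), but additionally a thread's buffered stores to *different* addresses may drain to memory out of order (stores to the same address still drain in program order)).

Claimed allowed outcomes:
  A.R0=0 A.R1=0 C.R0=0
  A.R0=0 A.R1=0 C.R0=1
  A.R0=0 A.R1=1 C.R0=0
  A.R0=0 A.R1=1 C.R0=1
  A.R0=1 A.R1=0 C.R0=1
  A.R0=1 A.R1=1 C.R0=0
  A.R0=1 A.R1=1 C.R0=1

outcome vector order: (A.R0,A.R1,C.R0)
under PSO → 0/0/0; 0/0/1; 0/1/0; 0/1/1; 1/0/0; 1/0/1; 1/1/0; 1/1/1
PSO∖claimed = {1/0/0}

missing: A.R0=1 A.R1=0 C.R0=0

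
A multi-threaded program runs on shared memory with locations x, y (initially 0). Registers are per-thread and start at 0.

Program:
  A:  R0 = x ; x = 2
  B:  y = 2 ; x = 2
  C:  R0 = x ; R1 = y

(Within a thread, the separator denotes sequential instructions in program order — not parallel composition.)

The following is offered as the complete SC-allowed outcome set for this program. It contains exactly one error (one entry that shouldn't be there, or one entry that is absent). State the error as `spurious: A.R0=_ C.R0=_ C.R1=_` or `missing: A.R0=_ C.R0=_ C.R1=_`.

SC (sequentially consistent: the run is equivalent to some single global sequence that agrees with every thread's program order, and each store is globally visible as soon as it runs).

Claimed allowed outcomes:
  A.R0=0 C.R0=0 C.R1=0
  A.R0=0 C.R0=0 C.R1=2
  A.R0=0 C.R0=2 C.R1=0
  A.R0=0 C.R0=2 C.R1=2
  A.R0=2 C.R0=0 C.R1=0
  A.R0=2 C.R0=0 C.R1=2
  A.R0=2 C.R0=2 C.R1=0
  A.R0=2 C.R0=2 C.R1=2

outcome vector order: (A.R0,C.R0,C.R1)
SC (7): 000, 002, 020, 022, 200, 202, 222
claimed∖SC = {220}

spurious: A.R0=2 C.R0=2 C.R1=0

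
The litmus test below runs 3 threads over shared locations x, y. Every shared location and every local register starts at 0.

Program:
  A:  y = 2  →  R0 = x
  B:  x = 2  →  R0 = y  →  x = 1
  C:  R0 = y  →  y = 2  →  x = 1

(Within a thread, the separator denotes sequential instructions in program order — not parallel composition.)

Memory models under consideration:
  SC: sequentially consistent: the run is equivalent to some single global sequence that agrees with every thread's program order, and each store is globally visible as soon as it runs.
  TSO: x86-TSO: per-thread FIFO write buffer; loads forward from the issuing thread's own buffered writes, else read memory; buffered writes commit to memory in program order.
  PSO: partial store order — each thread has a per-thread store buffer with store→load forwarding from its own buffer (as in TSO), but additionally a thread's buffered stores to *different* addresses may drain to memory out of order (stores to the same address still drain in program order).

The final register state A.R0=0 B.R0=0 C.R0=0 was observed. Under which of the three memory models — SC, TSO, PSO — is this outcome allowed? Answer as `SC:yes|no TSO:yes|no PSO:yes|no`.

outcome vector order: (A.R0,B.R0,C.R0)
under SC → 0/2/0 0/2/2 1/0/0 1/0/2 1/2/0 1/2/2 2/0/0 2/0/2 2/2/0 2/2/2
under TSO → 0/0/0 0/0/2 0/2/0 0/2/2 1/0/0 1/0/2 1/2/0 1/2/2 2/0/0 2/0/2 2/2/0 2/2/2
under PSO → 0/0/0 0/0/2 0/2/0 0/2/2 1/0/0 1/0/2 1/2/0 1/2/2 2/0/0 2/0/2 2/2/0 2/2/2
target 0/0/0 ∈ {TSO,PSO}

SC:no TSO:yes PSO:yes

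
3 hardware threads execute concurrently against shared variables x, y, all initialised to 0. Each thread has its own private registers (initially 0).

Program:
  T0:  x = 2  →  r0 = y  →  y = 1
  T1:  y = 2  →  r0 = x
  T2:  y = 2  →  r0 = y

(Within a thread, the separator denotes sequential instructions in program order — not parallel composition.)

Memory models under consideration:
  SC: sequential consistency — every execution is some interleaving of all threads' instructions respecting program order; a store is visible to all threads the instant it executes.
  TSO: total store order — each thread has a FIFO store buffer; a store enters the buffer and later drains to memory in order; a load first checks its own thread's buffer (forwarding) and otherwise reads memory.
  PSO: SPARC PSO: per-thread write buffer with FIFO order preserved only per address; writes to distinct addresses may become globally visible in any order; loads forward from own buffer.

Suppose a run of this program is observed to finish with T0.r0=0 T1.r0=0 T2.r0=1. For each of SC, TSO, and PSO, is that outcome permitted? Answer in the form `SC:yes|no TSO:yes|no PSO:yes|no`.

outcome vector order: (T0.r0,T1.r0,T2.r0)
SC (6): 0/2/1, 0/2/2, 2/0/1, 2/0/2, 2/2/1, 2/2/2
TSO (8): 0/0/1, 0/0/2, 0/2/1, 0/2/2, 2/0/1, 2/0/2, 2/2/1, 2/2/2
PSO (8): 0/0/1, 0/0/2, 0/2/1, 0/2/2, 2/0/1, 2/0/2, 2/2/1, 2/2/2
target 0/0/1 ∈ {TSO,PSO}

SC:no TSO:yes PSO:yes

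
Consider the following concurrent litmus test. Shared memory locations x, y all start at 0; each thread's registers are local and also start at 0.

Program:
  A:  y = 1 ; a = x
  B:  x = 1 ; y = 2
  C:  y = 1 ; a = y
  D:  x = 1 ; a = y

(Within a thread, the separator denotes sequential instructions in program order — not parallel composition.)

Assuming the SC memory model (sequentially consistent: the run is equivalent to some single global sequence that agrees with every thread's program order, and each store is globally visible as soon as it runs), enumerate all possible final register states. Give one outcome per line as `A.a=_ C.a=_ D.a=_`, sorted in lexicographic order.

outcome vector order: (A.a,C.a,D.a)
|SC outcomes| = 10

A.a=0 C.a=1 D.a=1
A.a=0 C.a=1 D.a=2
A.a=0 C.a=2 D.a=1
A.a=0 C.a=2 D.a=2
A.a=1 C.a=1 D.a=0
A.a=1 C.a=1 D.a=1
A.a=1 C.a=1 D.a=2
A.a=1 C.a=2 D.a=0
A.a=1 C.a=2 D.a=1
A.a=1 C.a=2 D.a=2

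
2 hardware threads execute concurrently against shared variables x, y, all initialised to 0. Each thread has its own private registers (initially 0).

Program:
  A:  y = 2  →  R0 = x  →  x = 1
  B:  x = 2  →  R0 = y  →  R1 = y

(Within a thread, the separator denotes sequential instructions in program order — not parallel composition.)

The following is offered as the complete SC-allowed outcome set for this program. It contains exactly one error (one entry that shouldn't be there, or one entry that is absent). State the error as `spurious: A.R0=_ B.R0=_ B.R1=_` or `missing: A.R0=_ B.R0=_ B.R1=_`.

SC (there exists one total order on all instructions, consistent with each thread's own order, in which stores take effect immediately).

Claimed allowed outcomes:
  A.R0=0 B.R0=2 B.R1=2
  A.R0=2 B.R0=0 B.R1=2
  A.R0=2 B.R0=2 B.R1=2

outcome vector order: (A.R0,B.R0,B.R1)
[SC] allowed = {022, 200, 202, 222}
SC∖claimed = {200}

missing: A.R0=2 B.R0=0 B.R1=0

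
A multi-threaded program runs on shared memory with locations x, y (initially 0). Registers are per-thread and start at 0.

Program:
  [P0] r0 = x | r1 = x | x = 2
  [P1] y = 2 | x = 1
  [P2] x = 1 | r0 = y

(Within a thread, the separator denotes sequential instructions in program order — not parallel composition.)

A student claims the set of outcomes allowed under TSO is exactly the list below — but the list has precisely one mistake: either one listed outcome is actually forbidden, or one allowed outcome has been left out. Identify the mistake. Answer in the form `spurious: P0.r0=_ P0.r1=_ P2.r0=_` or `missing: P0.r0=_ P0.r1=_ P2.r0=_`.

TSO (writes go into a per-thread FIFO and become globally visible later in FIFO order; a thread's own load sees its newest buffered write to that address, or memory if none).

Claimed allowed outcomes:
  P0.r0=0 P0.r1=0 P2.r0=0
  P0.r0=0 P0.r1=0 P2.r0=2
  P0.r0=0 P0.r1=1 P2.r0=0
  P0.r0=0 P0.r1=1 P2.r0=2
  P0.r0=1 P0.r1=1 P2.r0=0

outcome vector order: (P0.r0,P0.r1,P2.r0)
under TSO → (0,0,0) (0,0,2) (0,1,0) (0,1,2) (1,1,0) (1,1,2)
TSO∖claimed = {(1,1,2)}

missing: P0.r0=1 P0.r1=1 P2.r0=2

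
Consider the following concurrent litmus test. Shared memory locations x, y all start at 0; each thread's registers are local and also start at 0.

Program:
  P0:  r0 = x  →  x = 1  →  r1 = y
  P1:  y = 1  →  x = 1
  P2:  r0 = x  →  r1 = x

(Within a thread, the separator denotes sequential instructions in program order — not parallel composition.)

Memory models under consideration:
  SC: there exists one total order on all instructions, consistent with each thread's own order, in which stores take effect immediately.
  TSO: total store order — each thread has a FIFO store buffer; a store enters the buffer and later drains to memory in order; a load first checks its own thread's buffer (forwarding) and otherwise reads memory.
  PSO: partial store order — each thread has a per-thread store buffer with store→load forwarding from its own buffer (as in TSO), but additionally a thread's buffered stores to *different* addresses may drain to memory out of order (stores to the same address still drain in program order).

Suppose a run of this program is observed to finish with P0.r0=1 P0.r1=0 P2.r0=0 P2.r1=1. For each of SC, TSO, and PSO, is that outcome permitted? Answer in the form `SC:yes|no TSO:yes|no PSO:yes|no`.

outcome vector order: (P0.r0,P0.r1,P2.r0,P2.r1)
[SC] allowed = {<0 0 0 0> <0 0 0 1> <0 0 1 1> <0 1 0 0> <0 1 0 1> <0 1 1 1> <1 1 0 0> <1 1 0 1> <1 1 1 1>}
[TSO] allowed = {<0 0 0 0> <0 0 0 1> <0 0 1 1> <0 1 0 0> <0 1 0 1> <0 1 1 1> <1 1 0 0> <1 1 0 1> <1 1 1 1>}
[PSO] allowed = {<0 0 0 0> <0 0 0 1> <0 0 1 1> <0 1 0 0> <0 1 0 1> <0 1 1 1> <1 0 0 0> <1 0 0 1> <1 0 1 1> <1 1 0 0> <1 1 0 1> <1 1 1 1>}
target <1 0 0 1> ∈ {PSO}

SC:no TSO:no PSO:yes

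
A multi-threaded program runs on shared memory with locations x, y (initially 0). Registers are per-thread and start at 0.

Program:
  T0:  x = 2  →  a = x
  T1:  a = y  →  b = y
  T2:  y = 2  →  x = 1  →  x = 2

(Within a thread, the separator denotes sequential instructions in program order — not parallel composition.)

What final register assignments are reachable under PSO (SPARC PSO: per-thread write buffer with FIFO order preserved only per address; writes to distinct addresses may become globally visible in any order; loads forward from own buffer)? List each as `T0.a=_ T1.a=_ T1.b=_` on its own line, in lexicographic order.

T0.a=1 T1.a=0 T1.b=0
T0.a=1 T1.a=0 T1.b=2
T0.a=1 T1.a=2 T1.b=2
T0.a=2 T1.a=0 T1.b=0
T0.a=2 T1.a=0 T1.b=2
T0.a=2 T1.a=2 T1.b=2

outcome vector order: (T0.a,T1.a,T1.b)
|PSO outcomes| = 6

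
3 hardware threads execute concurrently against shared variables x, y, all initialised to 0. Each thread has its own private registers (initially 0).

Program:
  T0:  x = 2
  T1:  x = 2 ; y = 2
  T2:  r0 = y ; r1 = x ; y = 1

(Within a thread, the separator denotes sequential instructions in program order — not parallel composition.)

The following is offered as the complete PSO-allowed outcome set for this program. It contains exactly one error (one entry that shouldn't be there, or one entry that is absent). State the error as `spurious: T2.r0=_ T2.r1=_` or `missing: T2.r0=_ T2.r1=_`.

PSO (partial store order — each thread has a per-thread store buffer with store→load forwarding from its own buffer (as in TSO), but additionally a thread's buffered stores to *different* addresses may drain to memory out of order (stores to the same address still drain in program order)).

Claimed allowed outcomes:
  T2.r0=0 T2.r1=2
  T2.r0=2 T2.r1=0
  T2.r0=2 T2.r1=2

missing: T2.r0=0 T2.r1=0

outcome vector order: (T2.r0,T2.r1)
[PSO] allowed = {(0,0) (0,2) (2,0) (2,2)}
PSO∖claimed = {(0,0)}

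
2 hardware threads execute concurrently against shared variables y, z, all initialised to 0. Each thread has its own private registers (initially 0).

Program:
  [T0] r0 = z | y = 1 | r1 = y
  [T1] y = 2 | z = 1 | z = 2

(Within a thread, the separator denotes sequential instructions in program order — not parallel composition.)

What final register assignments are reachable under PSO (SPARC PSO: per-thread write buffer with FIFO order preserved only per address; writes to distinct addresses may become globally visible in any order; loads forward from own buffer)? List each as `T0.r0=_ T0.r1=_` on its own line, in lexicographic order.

T0.r0=0 T0.r1=1
T0.r0=0 T0.r1=2
T0.r0=1 T0.r1=1
T0.r0=1 T0.r1=2
T0.r0=2 T0.r1=1
T0.r0=2 T0.r1=2

outcome vector order: (T0.r0,T0.r1)
|PSO outcomes| = 6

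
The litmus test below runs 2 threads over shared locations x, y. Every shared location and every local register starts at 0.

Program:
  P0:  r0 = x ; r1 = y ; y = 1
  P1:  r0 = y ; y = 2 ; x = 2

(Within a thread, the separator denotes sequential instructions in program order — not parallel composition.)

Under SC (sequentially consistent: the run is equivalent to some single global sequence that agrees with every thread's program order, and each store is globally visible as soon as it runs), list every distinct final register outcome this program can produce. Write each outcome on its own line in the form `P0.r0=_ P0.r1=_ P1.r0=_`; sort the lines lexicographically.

outcome vector order: (P0.r0,P0.r1,P1.r0)
|SC outcomes| = 4

P0.r0=0 P0.r1=0 P1.r0=0
P0.r0=0 P0.r1=0 P1.r0=1
P0.r0=0 P0.r1=2 P1.r0=0
P0.r0=2 P0.r1=2 P1.r0=0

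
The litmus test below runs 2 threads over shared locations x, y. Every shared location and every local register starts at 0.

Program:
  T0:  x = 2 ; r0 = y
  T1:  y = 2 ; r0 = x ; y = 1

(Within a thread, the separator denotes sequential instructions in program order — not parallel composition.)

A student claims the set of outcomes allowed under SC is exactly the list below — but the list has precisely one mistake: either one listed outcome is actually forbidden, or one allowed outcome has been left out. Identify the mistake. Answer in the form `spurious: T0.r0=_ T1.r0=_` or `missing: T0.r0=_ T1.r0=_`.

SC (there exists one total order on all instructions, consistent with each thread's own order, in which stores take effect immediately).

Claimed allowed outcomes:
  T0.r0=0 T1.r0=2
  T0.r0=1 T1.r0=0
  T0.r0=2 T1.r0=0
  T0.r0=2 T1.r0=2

missing: T0.r0=1 T1.r0=2

outcome vector order: (T0.r0,T1.r0)
SC: 5 outcomes — {0/2 1/0 1/2 2/0 2/2}
SC∖claimed = {1/2}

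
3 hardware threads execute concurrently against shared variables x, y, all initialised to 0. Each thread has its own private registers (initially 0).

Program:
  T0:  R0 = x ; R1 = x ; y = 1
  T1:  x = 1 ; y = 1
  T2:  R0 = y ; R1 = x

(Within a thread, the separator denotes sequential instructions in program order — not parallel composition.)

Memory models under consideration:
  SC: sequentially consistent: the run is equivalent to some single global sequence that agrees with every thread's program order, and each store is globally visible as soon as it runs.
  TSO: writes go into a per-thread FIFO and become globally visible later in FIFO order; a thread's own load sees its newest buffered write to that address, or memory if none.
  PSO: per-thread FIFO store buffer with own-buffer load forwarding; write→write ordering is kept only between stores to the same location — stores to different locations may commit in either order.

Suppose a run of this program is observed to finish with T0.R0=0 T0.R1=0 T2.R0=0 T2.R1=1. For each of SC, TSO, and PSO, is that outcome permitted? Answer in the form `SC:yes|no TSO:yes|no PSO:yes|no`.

SC:yes TSO:yes PSO:yes

outcome vector order: (T0.R0,T0.R1,T2.R0,T2.R1)
under SC → 0/0/0/0 0/0/0/1 0/0/1/0 0/0/1/1 0/1/0/0 0/1/0/1 0/1/1/1 1/1/0/0 1/1/0/1 1/1/1/1
under TSO → 0/0/0/0 0/0/0/1 0/0/1/0 0/0/1/1 0/1/0/0 0/1/0/1 0/1/1/1 1/1/0/0 1/1/0/1 1/1/1/1
under PSO → 0/0/0/0 0/0/0/1 0/0/1/0 0/0/1/1 0/1/0/0 0/1/0/1 0/1/1/0 0/1/1/1 1/1/0/0 1/1/0/1 1/1/1/0 1/1/1/1
target 0/0/0/1 ∈ {SC,TSO,PSO}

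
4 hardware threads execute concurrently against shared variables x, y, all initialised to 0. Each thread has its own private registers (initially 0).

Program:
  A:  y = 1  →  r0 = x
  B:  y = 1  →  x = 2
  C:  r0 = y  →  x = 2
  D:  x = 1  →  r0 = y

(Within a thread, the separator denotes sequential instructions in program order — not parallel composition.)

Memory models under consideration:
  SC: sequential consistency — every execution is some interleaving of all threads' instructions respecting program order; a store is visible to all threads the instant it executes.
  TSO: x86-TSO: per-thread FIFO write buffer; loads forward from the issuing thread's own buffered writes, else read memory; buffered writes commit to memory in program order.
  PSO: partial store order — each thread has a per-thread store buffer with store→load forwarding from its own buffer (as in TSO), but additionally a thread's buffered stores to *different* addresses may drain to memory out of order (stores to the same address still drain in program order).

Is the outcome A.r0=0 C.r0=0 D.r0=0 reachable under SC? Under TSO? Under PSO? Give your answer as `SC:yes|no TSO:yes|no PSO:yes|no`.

outcome vector order: (A.r0,C.r0,D.r0)
SC (10): (0,0,1), (0,1,1), (1,0,0), (1,0,1), (1,1,0), (1,1,1), (2,0,0), (2,0,1), (2,1,0), (2,1,1)
TSO (12): (0,0,0), (0,0,1), (0,1,0), (0,1,1), (1,0,0), (1,0,1), (1,1,0), (1,1,1), (2,0,0), (2,0,1), (2,1,0), (2,1,1)
PSO (12): (0,0,0), (0,0,1), (0,1,0), (0,1,1), (1,0,0), (1,0,1), (1,1,0), (1,1,1), (2,0,0), (2,0,1), (2,1,0), (2,1,1)
target (0,0,0) ∈ {TSO,PSO}

SC:no TSO:yes PSO:yes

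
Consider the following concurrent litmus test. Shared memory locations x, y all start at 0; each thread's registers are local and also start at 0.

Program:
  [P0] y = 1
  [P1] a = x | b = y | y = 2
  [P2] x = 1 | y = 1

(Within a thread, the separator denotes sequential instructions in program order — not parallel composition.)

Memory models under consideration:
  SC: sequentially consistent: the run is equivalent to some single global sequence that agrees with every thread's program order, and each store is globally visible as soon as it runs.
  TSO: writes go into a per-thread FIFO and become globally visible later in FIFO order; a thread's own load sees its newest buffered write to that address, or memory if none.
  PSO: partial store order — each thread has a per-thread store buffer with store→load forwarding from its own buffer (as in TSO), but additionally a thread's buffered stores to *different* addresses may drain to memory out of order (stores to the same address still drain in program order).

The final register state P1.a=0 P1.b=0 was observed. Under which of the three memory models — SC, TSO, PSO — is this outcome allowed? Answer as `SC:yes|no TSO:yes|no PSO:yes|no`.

outcome vector order: (P1.a,P1.b)
[SC] allowed = {0/0, 0/1, 1/0, 1/1}
[TSO] allowed = {0/0, 0/1, 1/0, 1/1}
[PSO] allowed = {0/0, 0/1, 1/0, 1/1}
target 0/0 ∈ {SC,TSO,PSO}

SC:yes TSO:yes PSO:yes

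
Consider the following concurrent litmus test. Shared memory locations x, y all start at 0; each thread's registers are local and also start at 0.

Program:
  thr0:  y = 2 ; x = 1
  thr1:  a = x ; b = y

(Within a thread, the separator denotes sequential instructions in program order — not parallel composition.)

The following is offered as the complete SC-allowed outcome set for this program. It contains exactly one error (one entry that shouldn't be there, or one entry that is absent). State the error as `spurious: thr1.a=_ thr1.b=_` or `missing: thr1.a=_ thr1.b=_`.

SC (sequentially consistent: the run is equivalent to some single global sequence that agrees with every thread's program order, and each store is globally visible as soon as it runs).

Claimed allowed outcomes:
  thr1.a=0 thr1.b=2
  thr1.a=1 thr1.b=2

outcome vector order: (thr1.a,thr1.b)
under SC → 00, 02, 12
SC∖claimed = {00}

missing: thr1.a=0 thr1.b=0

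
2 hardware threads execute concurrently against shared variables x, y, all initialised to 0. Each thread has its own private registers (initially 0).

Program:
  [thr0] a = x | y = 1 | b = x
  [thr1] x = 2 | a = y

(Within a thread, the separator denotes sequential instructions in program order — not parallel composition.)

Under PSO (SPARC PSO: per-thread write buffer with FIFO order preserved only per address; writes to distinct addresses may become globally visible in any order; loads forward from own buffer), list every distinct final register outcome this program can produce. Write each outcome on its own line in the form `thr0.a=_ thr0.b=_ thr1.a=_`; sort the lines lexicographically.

thr0.a=0 thr0.b=0 thr1.a=0
thr0.a=0 thr0.b=0 thr1.a=1
thr0.a=0 thr0.b=2 thr1.a=0
thr0.a=0 thr0.b=2 thr1.a=1
thr0.a=2 thr0.b=2 thr1.a=0
thr0.a=2 thr0.b=2 thr1.a=1

outcome vector order: (thr0.a,thr0.b,thr1.a)
|PSO outcomes| = 6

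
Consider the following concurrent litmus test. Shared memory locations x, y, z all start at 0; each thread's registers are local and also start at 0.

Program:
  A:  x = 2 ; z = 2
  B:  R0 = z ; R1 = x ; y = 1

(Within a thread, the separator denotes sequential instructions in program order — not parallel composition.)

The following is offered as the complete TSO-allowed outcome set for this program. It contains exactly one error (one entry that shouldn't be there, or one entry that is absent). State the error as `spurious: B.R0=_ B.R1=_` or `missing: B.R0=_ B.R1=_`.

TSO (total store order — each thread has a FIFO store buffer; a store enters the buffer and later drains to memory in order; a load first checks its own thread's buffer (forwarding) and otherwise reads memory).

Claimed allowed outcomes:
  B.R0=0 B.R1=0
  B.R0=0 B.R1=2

outcome vector order: (B.R0,B.R1)
[TSO] allowed = {00, 02, 22}
TSO∖claimed = {22}

missing: B.R0=2 B.R1=2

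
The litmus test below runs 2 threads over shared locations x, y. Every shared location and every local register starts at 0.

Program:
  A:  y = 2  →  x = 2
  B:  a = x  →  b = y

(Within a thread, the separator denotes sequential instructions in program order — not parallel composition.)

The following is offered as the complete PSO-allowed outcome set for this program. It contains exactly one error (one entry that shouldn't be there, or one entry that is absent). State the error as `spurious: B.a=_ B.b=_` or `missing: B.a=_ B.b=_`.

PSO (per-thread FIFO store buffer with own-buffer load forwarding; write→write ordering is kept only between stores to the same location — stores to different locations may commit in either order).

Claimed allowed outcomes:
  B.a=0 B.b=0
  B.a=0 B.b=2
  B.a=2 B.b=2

missing: B.a=2 B.b=0

outcome vector order: (B.a,B.b)
[PSO] allowed = {<0 0> <0 2> <2 0> <2 2>}
PSO∖claimed = {<2 0>}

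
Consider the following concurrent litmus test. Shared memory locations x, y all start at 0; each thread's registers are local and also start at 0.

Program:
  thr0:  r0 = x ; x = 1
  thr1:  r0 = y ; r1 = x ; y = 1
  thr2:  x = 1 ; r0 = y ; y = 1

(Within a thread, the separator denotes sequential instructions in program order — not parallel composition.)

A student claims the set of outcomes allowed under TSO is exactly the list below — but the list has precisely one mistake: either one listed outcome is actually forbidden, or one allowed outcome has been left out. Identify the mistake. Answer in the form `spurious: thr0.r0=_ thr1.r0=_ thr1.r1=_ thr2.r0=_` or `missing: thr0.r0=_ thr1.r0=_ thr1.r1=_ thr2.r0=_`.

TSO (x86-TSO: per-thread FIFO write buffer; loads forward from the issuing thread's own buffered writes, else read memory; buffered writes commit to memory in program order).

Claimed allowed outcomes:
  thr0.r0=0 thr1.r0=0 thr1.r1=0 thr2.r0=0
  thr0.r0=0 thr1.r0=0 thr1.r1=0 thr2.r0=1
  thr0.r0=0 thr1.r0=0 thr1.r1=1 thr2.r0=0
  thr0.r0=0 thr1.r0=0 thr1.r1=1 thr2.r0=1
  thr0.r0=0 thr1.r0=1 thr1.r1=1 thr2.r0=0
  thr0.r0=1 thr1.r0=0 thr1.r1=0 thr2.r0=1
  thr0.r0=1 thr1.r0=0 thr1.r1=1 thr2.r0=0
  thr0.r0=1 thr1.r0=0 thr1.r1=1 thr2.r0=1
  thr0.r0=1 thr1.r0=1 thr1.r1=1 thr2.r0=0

missing: thr0.r0=1 thr1.r0=0 thr1.r1=0 thr2.r0=0

outcome vector order: (thr0.r0,thr1.r0,thr1.r1,thr2.r0)
[TSO] allowed = {0000, 0001, 0010, 0011, 0110, 1000, 1001, 1010, 1011, 1110}
TSO∖claimed = {1000}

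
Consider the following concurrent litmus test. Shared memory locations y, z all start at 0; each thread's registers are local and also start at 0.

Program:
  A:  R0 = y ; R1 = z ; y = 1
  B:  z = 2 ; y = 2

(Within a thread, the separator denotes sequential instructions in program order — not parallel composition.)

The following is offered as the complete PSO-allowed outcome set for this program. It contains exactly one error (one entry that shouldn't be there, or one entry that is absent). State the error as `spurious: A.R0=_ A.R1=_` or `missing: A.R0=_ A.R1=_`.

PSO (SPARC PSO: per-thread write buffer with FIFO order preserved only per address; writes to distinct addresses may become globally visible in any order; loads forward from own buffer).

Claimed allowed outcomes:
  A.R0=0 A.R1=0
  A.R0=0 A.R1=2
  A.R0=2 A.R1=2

missing: A.R0=2 A.R1=0

outcome vector order: (A.R0,A.R1)
[PSO] allowed = {<0 0>, <0 2>, <2 0>, <2 2>}
PSO∖claimed = {<2 0>}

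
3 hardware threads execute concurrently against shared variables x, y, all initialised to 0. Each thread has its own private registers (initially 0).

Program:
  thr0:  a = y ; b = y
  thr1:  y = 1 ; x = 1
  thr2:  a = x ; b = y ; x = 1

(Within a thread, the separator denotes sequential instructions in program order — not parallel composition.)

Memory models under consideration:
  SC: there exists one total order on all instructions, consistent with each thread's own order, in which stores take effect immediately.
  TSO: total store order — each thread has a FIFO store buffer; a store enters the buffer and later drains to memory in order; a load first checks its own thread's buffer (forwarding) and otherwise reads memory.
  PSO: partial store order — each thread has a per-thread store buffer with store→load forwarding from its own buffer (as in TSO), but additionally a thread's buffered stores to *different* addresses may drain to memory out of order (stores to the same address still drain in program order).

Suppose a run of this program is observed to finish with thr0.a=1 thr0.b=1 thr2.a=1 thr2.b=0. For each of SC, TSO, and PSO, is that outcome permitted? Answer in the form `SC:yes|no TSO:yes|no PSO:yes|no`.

SC:no TSO:no PSO:yes

outcome vector order: (thr0.a,thr0.b,thr2.a,thr2.b)
under SC → 0/0/0/0 0/0/0/1 0/0/1/1 0/1/0/0 0/1/0/1 0/1/1/1 1/1/0/0 1/1/0/1 1/1/1/1
under TSO → 0/0/0/0 0/0/0/1 0/0/1/1 0/1/0/0 0/1/0/1 0/1/1/1 1/1/0/0 1/1/0/1 1/1/1/1
under PSO → 0/0/0/0 0/0/0/1 0/0/1/0 0/0/1/1 0/1/0/0 0/1/0/1 0/1/1/0 0/1/1/1 1/1/0/0 1/1/0/1 1/1/1/0 1/1/1/1
target 1/1/1/0 ∈ {PSO}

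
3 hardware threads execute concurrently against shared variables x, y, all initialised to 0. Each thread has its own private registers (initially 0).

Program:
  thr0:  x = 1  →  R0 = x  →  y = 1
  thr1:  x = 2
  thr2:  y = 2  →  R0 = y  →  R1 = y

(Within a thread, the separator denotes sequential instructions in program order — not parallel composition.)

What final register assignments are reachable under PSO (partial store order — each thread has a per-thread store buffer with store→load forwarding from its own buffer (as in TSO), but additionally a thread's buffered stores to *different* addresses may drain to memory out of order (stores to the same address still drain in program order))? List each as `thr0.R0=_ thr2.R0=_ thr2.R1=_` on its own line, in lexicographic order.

thr0.R0=1 thr2.R0=1 thr2.R1=1
thr0.R0=1 thr2.R0=2 thr2.R1=1
thr0.R0=1 thr2.R0=2 thr2.R1=2
thr0.R0=2 thr2.R0=1 thr2.R1=1
thr0.R0=2 thr2.R0=2 thr2.R1=1
thr0.R0=2 thr2.R0=2 thr2.R1=2

outcome vector order: (thr0.R0,thr2.R0,thr2.R1)
|PSO outcomes| = 6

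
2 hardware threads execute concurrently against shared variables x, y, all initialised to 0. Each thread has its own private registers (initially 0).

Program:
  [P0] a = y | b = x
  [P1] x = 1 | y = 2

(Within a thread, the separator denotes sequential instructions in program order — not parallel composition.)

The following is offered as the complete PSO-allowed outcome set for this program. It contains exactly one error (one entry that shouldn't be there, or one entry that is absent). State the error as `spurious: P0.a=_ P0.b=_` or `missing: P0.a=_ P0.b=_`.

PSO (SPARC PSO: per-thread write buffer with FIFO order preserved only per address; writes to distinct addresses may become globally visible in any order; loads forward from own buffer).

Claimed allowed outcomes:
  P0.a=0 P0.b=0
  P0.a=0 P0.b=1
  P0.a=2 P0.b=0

outcome vector order: (P0.a,P0.b)
PSO (4): (0,0) (0,1) (2,0) (2,1)
PSO∖claimed = {(2,1)}

missing: P0.a=2 P0.b=1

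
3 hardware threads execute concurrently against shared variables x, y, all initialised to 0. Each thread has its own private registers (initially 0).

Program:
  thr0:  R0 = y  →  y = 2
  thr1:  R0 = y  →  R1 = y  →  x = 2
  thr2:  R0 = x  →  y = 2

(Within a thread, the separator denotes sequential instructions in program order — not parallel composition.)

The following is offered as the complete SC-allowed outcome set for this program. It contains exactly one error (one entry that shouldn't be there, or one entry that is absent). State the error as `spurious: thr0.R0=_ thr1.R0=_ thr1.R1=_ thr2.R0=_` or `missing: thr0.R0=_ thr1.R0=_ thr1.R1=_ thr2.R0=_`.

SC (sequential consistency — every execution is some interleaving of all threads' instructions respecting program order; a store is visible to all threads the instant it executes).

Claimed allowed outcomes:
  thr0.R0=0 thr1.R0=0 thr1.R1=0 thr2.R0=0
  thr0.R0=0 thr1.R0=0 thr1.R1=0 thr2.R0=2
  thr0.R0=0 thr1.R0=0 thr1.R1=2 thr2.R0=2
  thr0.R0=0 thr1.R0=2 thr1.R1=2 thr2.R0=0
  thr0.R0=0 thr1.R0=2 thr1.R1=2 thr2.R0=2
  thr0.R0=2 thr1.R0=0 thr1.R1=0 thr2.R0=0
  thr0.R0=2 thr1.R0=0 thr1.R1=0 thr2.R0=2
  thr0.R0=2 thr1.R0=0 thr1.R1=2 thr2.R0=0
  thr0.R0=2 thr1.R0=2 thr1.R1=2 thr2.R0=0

missing: thr0.R0=0 thr1.R0=0 thr1.R1=2 thr2.R0=0

outcome vector order: (thr0.R0,thr1.R0,thr1.R1,thr2.R0)
SC: 10 outcomes — {0/0/0/0; 0/0/0/2; 0/0/2/0; 0/0/2/2; 0/2/2/0; 0/2/2/2; 2/0/0/0; 2/0/0/2; 2/0/2/0; 2/2/2/0}
SC∖claimed = {0/0/2/0}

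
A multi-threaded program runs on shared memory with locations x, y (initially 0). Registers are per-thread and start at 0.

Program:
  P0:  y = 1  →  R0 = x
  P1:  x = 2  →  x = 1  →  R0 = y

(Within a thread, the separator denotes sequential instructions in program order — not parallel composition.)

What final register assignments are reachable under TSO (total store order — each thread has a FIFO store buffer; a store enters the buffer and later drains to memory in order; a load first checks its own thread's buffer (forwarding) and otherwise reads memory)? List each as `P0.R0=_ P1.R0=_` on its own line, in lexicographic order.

outcome vector order: (P0.R0,P1.R0)
|TSO outcomes| = 6

P0.R0=0 P1.R0=0
P0.R0=0 P1.R0=1
P0.R0=1 P1.R0=0
P0.R0=1 P1.R0=1
P0.R0=2 P1.R0=0
P0.R0=2 P1.R0=1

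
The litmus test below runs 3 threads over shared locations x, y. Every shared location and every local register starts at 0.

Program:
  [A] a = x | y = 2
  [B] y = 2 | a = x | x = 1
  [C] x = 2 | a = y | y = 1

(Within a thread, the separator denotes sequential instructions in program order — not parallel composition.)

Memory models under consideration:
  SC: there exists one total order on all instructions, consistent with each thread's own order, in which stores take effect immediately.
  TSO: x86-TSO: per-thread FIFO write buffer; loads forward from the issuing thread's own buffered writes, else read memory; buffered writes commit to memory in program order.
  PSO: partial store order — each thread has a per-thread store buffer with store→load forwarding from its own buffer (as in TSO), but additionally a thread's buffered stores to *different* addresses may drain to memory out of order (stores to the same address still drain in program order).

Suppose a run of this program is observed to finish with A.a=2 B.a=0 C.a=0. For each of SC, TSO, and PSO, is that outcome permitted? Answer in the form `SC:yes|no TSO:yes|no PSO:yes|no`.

SC:no TSO:yes PSO:yes

outcome vector order: (A.a,B.a,C.a)
[SC] allowed = {0/0/2 0/2/0 0/2/2 1/0/2 1/2/0 1/2/2 2/0/2 2/2/0 2/2/2}
[TSO] allowed = {0/0/0 0/0/2 0/2/0 0/2/2 1/0/0 1/0/2 1/2/0 1/2/2 2/0/0 2/0/2 2/2/0 2/2/2}
[PSO] allowed = {0/0/0 0/0/2 0/2/0 0/2/2 1/0/0 1/0/2 1/2/0 1/2/2 2/0/0 2/0/2 2/2/0 2/2/2}
target 2/0/0 ∈ {TSO,PSO}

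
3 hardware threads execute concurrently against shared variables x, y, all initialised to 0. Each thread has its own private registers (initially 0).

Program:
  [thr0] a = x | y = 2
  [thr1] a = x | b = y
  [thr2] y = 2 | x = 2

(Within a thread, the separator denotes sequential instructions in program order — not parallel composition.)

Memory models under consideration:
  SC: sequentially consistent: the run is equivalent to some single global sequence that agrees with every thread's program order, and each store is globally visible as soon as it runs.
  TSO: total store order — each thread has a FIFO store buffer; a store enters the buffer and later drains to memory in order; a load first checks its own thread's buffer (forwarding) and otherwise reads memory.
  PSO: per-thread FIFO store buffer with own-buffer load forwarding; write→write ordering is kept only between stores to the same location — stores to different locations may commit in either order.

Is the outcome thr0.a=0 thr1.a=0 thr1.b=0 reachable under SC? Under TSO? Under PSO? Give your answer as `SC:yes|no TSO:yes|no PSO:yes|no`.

SC:yes TSO:yes PSO:yes

outcome vector order: (thr0.a,thr1.a,thr1.b)
[SC] allowed = {0/0/0; 0/0/2; 0/2/2; 2/0/0; 2/0/2; 2/2/2}
[TSO] allowed = {0/0/0; 0/0/2; 0/2/2; 2/0/0; 2/0/2; 2/2/2}
[PSO] allowed = {0/0/0; 0/0/2; 0/2/0; 0/2/2; 2/0/0; 2/0/2; 2/2/0; 2/2/2}
target 0/0/0 ∈ {SC,TSO,PSO}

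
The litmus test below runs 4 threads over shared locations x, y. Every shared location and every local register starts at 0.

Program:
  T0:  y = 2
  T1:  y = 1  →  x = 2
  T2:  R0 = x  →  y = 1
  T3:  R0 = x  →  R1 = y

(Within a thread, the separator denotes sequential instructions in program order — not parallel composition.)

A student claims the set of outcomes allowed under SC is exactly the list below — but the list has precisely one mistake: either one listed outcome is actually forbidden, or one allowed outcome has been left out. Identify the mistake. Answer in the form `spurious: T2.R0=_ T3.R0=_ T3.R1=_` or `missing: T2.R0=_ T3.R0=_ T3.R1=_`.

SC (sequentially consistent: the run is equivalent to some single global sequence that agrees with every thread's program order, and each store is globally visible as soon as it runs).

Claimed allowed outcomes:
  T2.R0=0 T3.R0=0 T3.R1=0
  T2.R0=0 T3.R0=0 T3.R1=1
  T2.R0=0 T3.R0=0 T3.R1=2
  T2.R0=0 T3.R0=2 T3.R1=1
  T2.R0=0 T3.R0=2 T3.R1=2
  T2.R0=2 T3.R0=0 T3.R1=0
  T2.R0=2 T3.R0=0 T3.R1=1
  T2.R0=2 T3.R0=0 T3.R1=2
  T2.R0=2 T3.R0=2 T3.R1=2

missing: T2.R0=2 T3.R0=2 T3.R1=1

outcome vector order: (T2.R0,T3.R0,T3.R1)
SC: 10 outcomes — {<0 0 0>, <0 0 1>, <0 0 2>, <0 2 1>, <0 2 2>, <2 0 0>, <2 0 1>, <2 0 2>, <2 2 1>, <2 2 2>}
SC∖claimed = {<2 2 1>}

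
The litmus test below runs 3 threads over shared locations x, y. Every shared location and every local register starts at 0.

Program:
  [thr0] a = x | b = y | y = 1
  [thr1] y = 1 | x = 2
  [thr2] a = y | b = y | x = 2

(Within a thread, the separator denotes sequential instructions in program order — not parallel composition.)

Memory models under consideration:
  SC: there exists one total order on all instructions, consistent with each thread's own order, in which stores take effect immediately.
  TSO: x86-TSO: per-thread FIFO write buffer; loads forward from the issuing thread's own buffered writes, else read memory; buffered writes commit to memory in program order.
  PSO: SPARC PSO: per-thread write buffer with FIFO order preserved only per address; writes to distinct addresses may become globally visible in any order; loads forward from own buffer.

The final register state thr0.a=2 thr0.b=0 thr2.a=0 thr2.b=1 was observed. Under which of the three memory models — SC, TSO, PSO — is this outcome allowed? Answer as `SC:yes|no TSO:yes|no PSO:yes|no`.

SC:no TSO:no PSO:yes

outcome vector order: (thr0.a,thr0.b,thr2.a,thr2.b)
under SC → <0 0 0 0> <0 0 0 1> <0 0 1 1> <0 1 0 0> <0 1 0 1> <0 1 1 1> <2 0 0 0> <2 1 0 0> <2 1 0 1> <2 1 1 1>
under TSO → <0 0 0 0> <0 0 0 1> <0 0 1 1> <0 1 0 0> <0 1 0 1> <0 1 1 1> <2 0 0 0> <2 1 0 0> <2 1 0 1> <2 1 1 1>
under PSO → <0 0 0 0> <0 0 0 1> <0 0 1 1> <0 1 0 0> <0 1 0 1> <0 1 1 1> <2 0 0 0> <2 0 0 1> <2 0 1 1> <2 1 0 0> <2 1 0 1> <2 1 1 1>
target <2 0 0 1> ∈ {PSO}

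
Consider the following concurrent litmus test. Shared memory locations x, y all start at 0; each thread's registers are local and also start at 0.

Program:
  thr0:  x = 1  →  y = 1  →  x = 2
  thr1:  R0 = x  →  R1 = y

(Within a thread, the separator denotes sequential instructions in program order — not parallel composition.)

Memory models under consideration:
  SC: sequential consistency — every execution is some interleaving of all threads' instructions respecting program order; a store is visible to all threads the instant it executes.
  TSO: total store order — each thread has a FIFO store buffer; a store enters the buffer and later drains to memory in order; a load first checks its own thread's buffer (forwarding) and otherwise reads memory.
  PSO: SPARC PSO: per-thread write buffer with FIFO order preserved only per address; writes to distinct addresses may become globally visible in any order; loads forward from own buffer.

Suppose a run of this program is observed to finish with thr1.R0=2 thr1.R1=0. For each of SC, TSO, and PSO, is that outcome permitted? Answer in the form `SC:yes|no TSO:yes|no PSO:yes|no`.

SC:no TSO:no PSO:yes

outcome vector order: (thr1.R0,thr1.R1)
[SC] allowed = {0/0 0/1 1/0 1/1 2/1}
[TSO] allowed = {0/0 0/1 1/0 1/1 2/1}
[PSO] allowed = {0/0 0/1 1/0 1/1 2/0 2/1}
target 2/0 ∈ {PSO}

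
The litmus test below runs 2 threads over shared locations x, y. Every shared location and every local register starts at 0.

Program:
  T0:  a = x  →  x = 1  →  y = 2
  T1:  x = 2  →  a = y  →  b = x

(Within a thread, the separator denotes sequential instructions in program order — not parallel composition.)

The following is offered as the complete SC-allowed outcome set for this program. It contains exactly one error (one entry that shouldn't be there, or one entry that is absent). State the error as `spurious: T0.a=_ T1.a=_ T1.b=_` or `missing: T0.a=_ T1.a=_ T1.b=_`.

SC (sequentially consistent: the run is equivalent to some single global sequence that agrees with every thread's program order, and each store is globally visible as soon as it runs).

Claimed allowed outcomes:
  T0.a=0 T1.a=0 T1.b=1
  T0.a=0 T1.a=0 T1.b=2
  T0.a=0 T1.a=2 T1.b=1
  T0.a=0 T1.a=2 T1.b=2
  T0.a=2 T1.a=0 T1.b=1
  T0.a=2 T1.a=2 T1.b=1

outcome vector order: (T0.a,T1.a,T1.b)
SC (7): 0/0/1, 0/0/2, 0/2/1, 0/2/2, 2/0/1, 2/0/2, 2/2/1
SC∖claimed = {2/0/2}

missing: T0.a=2 T1.a=0 T1.b=2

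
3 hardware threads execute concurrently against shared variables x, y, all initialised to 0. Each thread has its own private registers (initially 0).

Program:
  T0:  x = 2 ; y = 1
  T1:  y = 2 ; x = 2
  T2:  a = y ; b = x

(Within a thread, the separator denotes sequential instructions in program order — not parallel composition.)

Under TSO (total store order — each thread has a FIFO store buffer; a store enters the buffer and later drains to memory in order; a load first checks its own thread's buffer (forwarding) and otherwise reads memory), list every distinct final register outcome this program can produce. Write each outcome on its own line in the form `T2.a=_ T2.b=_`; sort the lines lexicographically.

outcome vector order: (T2.a,T2.b)
|TSO outcomes| = 5

T2.a=0 T2.b=0
T2.a=0 T2.b=2
T2.a=1 T2.b=2
T2.a=2 T2.b=0
T2.a=2 T2.b=2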